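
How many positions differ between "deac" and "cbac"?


Comparing "deac" and "cbac" position by position:
  Position 0: 'd' vs 'c' => DIFFER
  Position 1: 'e' vs 'b' => DIFFER
  Position 2: 'a' vs 'a' => same
  Position 3: 'c' vs 'c' => same
Positions that differ: 2

2


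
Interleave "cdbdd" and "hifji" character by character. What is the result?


Interleaving "cdbdd" and "hifji":
  Position 0: 'c' from first, 'h' from second => "ch"
  Position 1: 'd' from first, 'i' from second => "di"
  Position 2: 'b' from first, 'f' from second => "bf"
  Position 3: 'd' from first, 'j' from second => "dj"
  Position 4: 'd' from first, 'i' from second => "di"
Result: chdibfdjdi

chdibfdjdi


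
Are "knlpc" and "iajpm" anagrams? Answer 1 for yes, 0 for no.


Strings: "knlpc", "iajpm"
Sorted first:  cklnp
Sorted second: aijmp
Differ at position 0: 'c' vs 'a' => not anagrams

0


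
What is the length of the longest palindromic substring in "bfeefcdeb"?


Input: "bfeefcdeb"
Checking substrings for palindromes:
  [1:5] "feef" (len 4) => palindrome
  [2:4] "ee" (len 2) => palindrome
Longest palindromic substring: "feef" with length 4

4


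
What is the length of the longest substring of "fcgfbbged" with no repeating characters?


Input: "fcgfbbged"
Sliding window (track last position of each char):
  Position 0 ('f'): window [0,0] length 1 -- new best
  Position 1 ('c'): window [0,1] length 2 -- new best
  Position 2 ('g'): window [0,2] length 3 -- new best
  Position 3 ('f'): repeat (last at 0), move window start to 1
  Position 3 ('f'): window [1,3] length 3
  Position 4 ('b'): window [1,4] length 4 -- new best
  Position 5 ('b'): repeat (last at 4), move window start to 5
  Position 5 ('b'): window [5,5] length 1
  Position 6 ('g'): window [5,6] length 2
  Position 7 ('e'): window [5,7] length 3
  Position 8 ('d'): window [5,8] length 4
Longest substring with no repeats: "cgfb" with length 4

4


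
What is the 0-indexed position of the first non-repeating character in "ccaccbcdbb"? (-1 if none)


Input: ccaccbcdbb
Character frequencies:
  'a': 1
  'b': 3
  'c': 5
  'd': 1
Scanning left to right for freq == 1:
  Position 0 ('c'): freq=5, skip
  Position 1 ('c'): freq=5, skip
  Position 2 ('a'): unique! => answer = 2

2


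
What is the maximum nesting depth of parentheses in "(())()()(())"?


Input: "(())()()(())"
Tracking depth:
  Position 0 '(': depth becomes 1
  Position 1 '(': depth becomes 2
  Position 2 ')': depth becomes 1
  Position 3 ')': depth becomes 0
  Position 4 '(': depth becomes 1
  Position 5 ')': depth becomes 0
  Position 6 '(': depth becomes 1
  Position 7 ')': depth becomes 0
  Position 8 '(': depth becomes 1
  Position 9 '(': depth becomes 2
  Position 10 ')': depth becomes 1
  Position 11 ')': depth becomes 0
Maximum depth reached: 2

2


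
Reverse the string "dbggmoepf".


Input: dbggmoepf
Reading characters right to left:
  Position 8: 'f'
  Position 7: 'p'
  Position 6: 'e'
  Position 5: 'o'
  Position 4: 'm'
  Position 3: 'g'
  Position 2: 'g'
  Position 1: 'b'
  Position 0: 'd'
Reversed: fpeomggbd

fpeomggbd


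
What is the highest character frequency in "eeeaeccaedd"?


Input: eeeaeccaedd
Character counts:
  'a': 2
  'c': 2
  'd': 2
  'e': 5
Maximum frequency: 5

5


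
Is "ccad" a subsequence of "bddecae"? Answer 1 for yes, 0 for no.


Check if "ccad" is a subsequence of "bddecae"
Greedy scan:
  Position 0 ('b'): no match needed
  Position 1 ('d'): no match needed
  Position 2 ('d'): no match needed
  Position 3 ('e'): no match needed
  Position 4 ('c'): matches sub[0] = 'c'
  Position 5 ('a'): no match needed
  Position 6 ('e'): no match needed
Only matched 1/4 characters => not a subsequence

0


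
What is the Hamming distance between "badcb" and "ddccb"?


Comparing "badcb" and "ddccb" position by position:
  Position 0: 'b' vs 'd' => differ
  Position 1: 'a' vs 'd' => differ
  Position 2: 'd' vs 'c' => differ
  Position 3: 'c' vs 'c' => same
  Position 4: 'b' vs 'b' => same
Total differences (Hamming distance): 3

3


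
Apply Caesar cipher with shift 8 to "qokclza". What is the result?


Caesar cipher: shift "qokclza" by 8
  'q' (pos 16) + 8 = pos 24 = 'y'
  'o' (pos 14) + 8 = pos 22 = 'w'
  'k' (pos 10) + 8 = pos 18 = 's'
  'c' (pos 2) + 8 = pos 10 = 'k'
  'l' (pos 11) + 8 = pos 19 = 't'
  'z' (pos 25) + 8 = pos 7 = 'h'
  'a' (pos 0) + 8 = pos 8 = 'i'
Result: ywskthi

ywskthi


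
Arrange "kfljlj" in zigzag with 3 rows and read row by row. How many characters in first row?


Zigzag "kfljlj" into 3 rows:
Placing characters:
  'k' => row 0
  'f' => row 1
  'l' => row 2
  'j' => row 1
  'l' => row 0
  'j' => row 1
Rows:
  Row 0: "kl"
  Row 1: "fjj"
  Row 2: "l"
First row length: 2

2


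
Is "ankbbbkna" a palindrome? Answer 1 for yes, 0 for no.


Input: ankbbbkna
Reversed: ankbbbkna
  Compare pos 0 ('a') with pos 8 ('a'): match
  Compare pos 1 ('n') with pos 7 ('n'): match
  Compare pos 2 ('k') with pos 6 ('k'): match
  Compare pos 3 ('b') with pos 5 ('b'): match
Result: palindrome

1


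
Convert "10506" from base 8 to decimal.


Input: "10506" in base 8
Positional expansion:
  Digit '1' (value 1) x 8^4 = 4096
  Digit '0' (value 0) x 8^3 = 0
  Digit '5' (value 5) x 8^2 = 320
  Digit '0' (value 0) x 8^1 = 0
  Digit '6' (value 6) x 8^0 = 6
Sum = 4422

4422


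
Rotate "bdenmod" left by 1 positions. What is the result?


Input: "bdenmod", rotate left by 1
First 1 characters: "b"
Remaining characters: "denmod"
Concatenate remaining + first: "denmod" + "b" = "denmodb"

denmodb


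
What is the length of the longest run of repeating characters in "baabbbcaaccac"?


Input: "baabbbcaaccac"
Scanning for longest run:
  Position 1 ('a'): new char, reset run to 1
  Position 2 ('a'): continues run of 'a', length=2
  Position 3 ('b'): new char, reset run to 1
  Position 4 ('b'): continues run of 'b', length=2
  Position 5 ('b'): continues run of 'b', length=3
  Position 6 ('c'): new char, reset run to 1
  Position 7 ('a'): new char, reset run to 1
  Position 8 ('a'): continues run of 'a', length=2
  Position 9 ('c'): new char, reset run to 1
  Position 10 ('c'): continues run of 'c', length=2
  Position 11 ('a'): new char, reset run to 1
  Position 12 ('c'): new char, reset run to 1
Longest run: 'b' with length 3

3


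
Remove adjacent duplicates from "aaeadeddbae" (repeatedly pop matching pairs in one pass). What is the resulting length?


Input: aaeadeddbae
Stack-based adjacent duplicate removal:
  Read 'a': push. Stack: a
  Read 'a': matches stack top 'a' => pop. Stack: (empty)
  Read 'e': push. Stack: e
  Read 'a': push. Stack: ea
  Read 'd': push. Stack: ead
  Read 'e': push. Stack: eade
  Read 'd': push. Stack: eaded
  Read 'd': matches stack top 'd' => pop. Stack: eade
  Read 'b': push. Stack: eadeb
  Read 'a': push. Stack: eadeba
  Read 'e': push. Stack: eadebae
Final stack: "eadebae" (length 7)

7


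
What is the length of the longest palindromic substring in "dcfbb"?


Input: "dcfbb"
Checking substrings for palindromes:
  [3:5] "bb" (len 2) => palindrome
Longest palindromic substring: "bb" with length 2

2


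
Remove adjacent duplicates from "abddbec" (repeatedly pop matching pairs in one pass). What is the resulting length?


Input: abddbec
Stack-based adjacent duplicate removal:
  Read 'a': push. Stack: a
  Read 'b': push. Stack: ab
  Read 'd': push. Stack: abd
  Read 'd': matches stack top 'd' => pop. Stack: ab
  Read 'b': matches stack top 'b' => pop. Stack: a
  Read 'e': push. Stack: ae
  Read 'c': push. Stack: aec
Final stack: "aec" (length 3)

3


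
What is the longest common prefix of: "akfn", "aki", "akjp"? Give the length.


Words: akfn, aki, akjp
  Position 0: all 'a' => match
  Position 1: all 'k' => match
  Position 2: ('f', 'i', 'j') => mismatch, stop
LCP = "ak" (length 2)

2


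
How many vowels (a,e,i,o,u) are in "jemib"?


Input: jemib
Checking each character:
  'j' at position 0: consonant
  'e' at position 1: vowel (running total: 1)
  'm' at position 2: consonant
  'i' at position 3: vowel (running total: 2)
  'b' at position 4: consonant
Total vowels: 2

2


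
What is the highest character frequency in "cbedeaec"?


Input: cbedeaec
Character counts:
  'a': 1
  'b': 1
  'c': 2
  'd': 1
  'e': 3
Maximum frequency: 3

3


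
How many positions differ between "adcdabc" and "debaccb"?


Comparing "adcdabc" and "debaccb" position by position:
  Position 0: 'a' vs 'd' => DIFFER
  Position 1: 'd' vs 'e' => DIFFER
  Position 2: 'c' vs 'b' => DIFFER
  Position 3: 'd' vs 'a' => DIFFER
  Position 4: 'a' vs 'c' => DIFFER
  Position 5: 'b' vs 'c' => DIFFER
  Position 6: 'c' vs 'b' => DIFFER
Positions that differ: 7

7


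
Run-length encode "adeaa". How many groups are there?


Input: adeaa
Scanning for consecutive runs:
  Group 1: 'a' x 1 (positions 0-0)
  Group 2: 'd' x 1 (positions 1-1)
  Group 3: 'e' x 1 (positions 2-2)
  Group 4: 'a' x 2 (positions 3-4)
Total groups: 4

4


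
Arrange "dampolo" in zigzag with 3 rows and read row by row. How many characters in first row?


Zigzag "dampolo" into 3 rows:
Placing characters:
  'd' => row 0
  'a' => row 1
  'm' => row 2
  'p' => row 1
  'o' => row 0
  'l' => row 1
  'o' => row 2
Rows:
  Row 0: "do"
  Row 1: "apl"
  Row 2: "mo"
First row length: 2

2


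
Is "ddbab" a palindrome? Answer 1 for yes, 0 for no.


Input: ddbab
Reversed: babdd
  Compare pos 0 ('d') with pos 4 ('b'): MISMATCH
  Compare pos 1 ('d') with pos 3 ('a'): MISMATCH
Result: not a palindrome

0


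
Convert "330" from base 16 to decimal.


Input: "330" in base 16
Positional expansion:
  Digit '3' (value 3) x 16^2 = 768
  Digit '3' (value 3) x 16^1 = 48
  Digit '0' (value 0) x 16^0 = 0
Sum = 816

816


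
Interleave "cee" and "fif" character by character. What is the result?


Interleaving "cee" and "fif":
  Position 0: 'c' from first, 'f' from second => "cf"
  Position 1: 'e' from first, 'i' from second => "ei"
  Position 2: 'e' from first, 'f' from second => "ef"
Result: cfeief

cfeief


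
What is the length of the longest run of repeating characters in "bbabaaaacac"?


Input: "bbabaaaacac"
Scanning for longest run:
  Position 1 ('b'): continues run of 'b', length=2
  Position 2 ('a'): new char, reset run to 1
  Position 3 ('b'): new char, reset run to 1
  Position 4 ('a'): new char, reset run to 1
  Position 5 ('a'): continues run of 'a', length=2
  Position 6 ('a'): continues run of 'a', length=3
  Position 7 ('a'): continues run of 'a', length=4
  Position 8 ('c'): new char, reset run to 1
  Position 9 ('a'): new char, reset run to 1
  Position 10 ('c'): new char, reset run to 1
Longest run: 'a' with length 4

4


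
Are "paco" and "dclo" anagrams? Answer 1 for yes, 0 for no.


Strings: "paco", "dclo"
Sorted first:  acop
Sorted second: cdlo
Differ at position 0: 'a' vs 'c' => not anagrams

0


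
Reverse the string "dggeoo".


Input: dggeoo
Reading characters right to left:
  Position 5: 'o'
  Position 4: 'o'
  Position 3: 'e'
  Position 2: 'g'
  Position 1: 'g'
  Position 0: 'd'
Reversed: ooeggd

ooeggd


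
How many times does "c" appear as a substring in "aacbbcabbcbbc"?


Searching for "c" in "aacbbcabbcbbc"
Scanning each position:
  Position 0: "a" => no
  Position 1: "a" => no
  Position 2: "c" => MATCH
  Position 3: "b" => no
  Position 4: "b" => no
  Position 5: "c" => MATCH
  Position 6: "a" => no
  Position 7: "b" => no
  Position 8: "b" => no
  Position 9: "c" => MATCH
  Position 10: "b" => no
  Position 11: "b" => no
  Position 12: "c" => MATCH
Total occurrences: 4

4


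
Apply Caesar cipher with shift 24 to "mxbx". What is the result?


Caesar cipher: shift "mxbx" by 24
  'm' (pos 12) + 24 = pos 10 = 'k'
  'x' (pos 23) + 24 = pos 21 = 'v'
  'b' (pos 1) + 24 = pos 25 = 'z'
  'x' (pos 23) + 24 = pos 21 = 'v'
Result: kvzv

kvzv


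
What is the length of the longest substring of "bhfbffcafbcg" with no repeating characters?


Input: "bhfbffcafbcg"
Sliding window (track last position of each char):
  Position 0 ('b'): window [0,0] length 1 -- new best
  Position 1 ('h'): window [0,1] length 2 -- new best
  Position 2 ('f'): window [0,2] length 3 -- new best
  Position 3 ('b'): repeat (last at 0), move window start to 1
  Position 3 ('b'): window [1,3] length 3
  Position 4 ('f'): repeat (last at 2), move window start to 3
  Position 4 ('f'): window [3,4] length 2
  Position 5 ('f'): repeat (last at 4), move window start to 5
  Position 5 ('f'): window [5,5] length 1
  Position 6 ('c'): window [5,6] length 2
  Position 7 ('a'): window [5,7] length 3
  Position 8 ('f'): repeat (last at 5), move window start to 6
  Position 8 ('f'): window [6,8] length 3
  Position 9 ('b'): window [6,9] length 4 -- new best
  Position 10 ('c'): repeat (last at 6), move window start to 7
  Position 10 ('c'): window [7,10] length 4
  Position 11 ('g'): window [7,11] length 5 -- new best
Longest substring with no repeats: "afbcg" with length 5

5


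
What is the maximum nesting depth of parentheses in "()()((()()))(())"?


Input: "()()((()()))(())"
Tracking depth:
  Position 0 '(': depth becomes 1
  Position 1 ')': depth becomes 0
  Position 2 '(': depth becomes 1
  Position 3 ')': depth becomes 0
  Position 4 '(': depth becomes 1
  Position 5 '(': depth becomes 2
  Position 6 '(': depth becomes 3
  Position 7 ')': depth becomes 2
  Position 8 '(': depth becomes 3
  Position 9 ')': depth becomes 2
  Position 10 ')': depth becomes 1
  Position 11 ')': depth becomes 0
  Position 12 '(': depth becomes 1
  Position 13 '(': depth becomes 2
  Position 14 ')': depth becomes 1
  Position 15 ')': depth becomes 0
Maximum depth reached: 3

3


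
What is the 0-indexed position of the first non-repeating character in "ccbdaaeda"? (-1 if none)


Input: ccbdaaeda
Character frequencies:
  'a': 3
  'b': 1
  'c': 2
  'd': 2
  'e': 1
Scanning left to right for freq == 1:
  Position 0 ('c'): freq=2, skip
  Position 1 ('c'): freq=2, skip
  Position 2 ('b'): unique! => answer = 2

2


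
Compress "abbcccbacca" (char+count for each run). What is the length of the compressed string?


Input: abbcccbacca
Runs:
  'a' x 1 => "a1"
  'b' x 2 => "b2"
  'c' x 3 => "c3"
  'b' x 1 => "b1"
  'a' x 1 => "a1"
  'c' x 2 => "c2"
  'a' x 1 => "a1"
Compressed: "a1b2c3b1a1c2a1"
Compressed length: 14

14


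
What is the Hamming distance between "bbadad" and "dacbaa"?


Comparing "bbadad" and "dacbaa" position by position:
  Position 0: 'b' vs 'd' => differ
  Position 1: 'b' vs 'a' => differ
  Position 2: 'a' vs 'c' => differ
  Position 3: 'd' vs 'b' => differ
  Position 4: 'a' vs 'a' => same
  Position 5: 'd' vs 'a' => differ
Total differences (Hamming distance): 5

5


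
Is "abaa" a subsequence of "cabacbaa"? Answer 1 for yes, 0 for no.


Check if "abaa" is a subsequence of "cabacbaa"
Greedy scan:
  Position 0 ('c'): no match needed
  Position 1 ('a'): matches sub[0] = 'a'
  Position 2 ('b'): matches sub[1] = 'b'
  Position 3 ('a'): matches sub[2] = 'a'
  Position 4 ('c'): no match needed
  Position 5 ('b'): no match needed
  Position 6 ('a'): matches sub[3] = 'a'
  Position 7 ('a'): no match needed
All 4 characters matched => is a subsequence

1


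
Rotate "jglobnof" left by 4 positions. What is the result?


Input: "jglobnof", rotate left by 4
First 4 characters: "jglo"
Remaining characters: "bnof"
Concatenate remaining + first: "bnof" + "jglo" = "bnofjglo"

bnofjglo


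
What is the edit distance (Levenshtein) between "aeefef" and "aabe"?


Computing edit distance: "aeefef" -> "aabe"
DP table:
           a    a    b    e
      0    1    2    3    4
  a   1    0    1    2    3
  e   2    1    1    2    2
  e   3    2    2    2    2
  f   4    3    3    3    3
  e   5    4    4    4    3
  f   6    5    5    5    4
Edit distance = dp[6][4] = 4

4


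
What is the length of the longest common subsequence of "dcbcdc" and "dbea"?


LCS of "dcbcdc" and "dbea"
DP table:
           d    b    e    a
      0    0    0    0    0
  d   0    1    1    1    1
  c   0    1    1    1    1
  b   0    1    2    2    2
  c   0    1    2    2    2
  d   0    1    2    2    2
  c   0    1    2    2    2
LCS length = dp[6][4] = 2

2


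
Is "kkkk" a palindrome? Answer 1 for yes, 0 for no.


Input: kkkk
Reversed: kkkk
  Compare pos 0 ('k') with pos 3 ('k'): match
  Compare pos 1 ('k') with pos 2 ('k'): match
Result: palindrome

1


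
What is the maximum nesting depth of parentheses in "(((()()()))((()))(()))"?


Input: "(((()()()))((()))(()))"
Tracking depth:
  Position 0 '(': depth becomes 1
  Position 1 '(': depth becomes 2
  Position 2 '(': depth becomes 3
  Position 3 '(': depth becomes 4
  Position 4 ')': depth becomes 3
  Position 5 '(': depth becomes 4
  Position 6 ')': depth becomes 3
  Position 7 '(': depth becomes 4
  Position 8 ')': depth becomes 3
  Position 9 ')': depth becomes 2
  Position 10 ')': depth becomes 1
  Position 11 '(': depth becomes 2
  Position 12 '(': depth becomes 3
  Position 13 '(': depth becomes 4
  Position 14 ')': depth becomes 3
  Position 15 ')': depth becomes 2
  Position 16 ')': depth becomes 1
  Position 17 '(': depth becomes 2
  Position 18 '(': depth becomes 3
  Position 19 ')': depth becomes 2
  Position 20 ')': depth becomes 1
  Position 21 ')': depth becomes 0
Maximum depth reached: 4

4


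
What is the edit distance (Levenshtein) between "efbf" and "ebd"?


Computing edit distance: "efbf" -> "ebd"
DP table:
           e    b    d
      0    1    2    3
  e   1    0    1    2
  f   2    1    1    2
  b   3    2    1    2
  f   4    3    2    2
Edit distance = dp[4][3] = 2

2


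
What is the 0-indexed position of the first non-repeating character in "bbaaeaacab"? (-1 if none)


Input: bbaaeaacab
Character frequencies:
  'a': 5
  'b': 3
  'c': 1
  'e': 1
Scanning left to right for freq == 1:
  Position 0 ('b'): freq=3, skip
  Position 1 ('b'): freq=3, skip
  Position 2 ('a'): freq=5, skip
  Position 3 ('a'): freq=5, skip
  Position 4 ('e'): unique! => answer = 4

4


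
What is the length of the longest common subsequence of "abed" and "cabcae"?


LCS of "abed" and "cabcae"
DP table:
           c    a    b    c    a    e
      0    0    0    0    0    0    0
  a   0    0    1    1    1    1    1
  b   0    0    1    2    2    2    2
  e   0    0    1    2    2    2    3
  d   0    0    1    2    2    2    3
LCS length = dp[4][6] = 3

3


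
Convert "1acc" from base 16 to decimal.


Input: "1acc" in base 16
Positional expansion:
  Digit '1' (value 1) x 16^3 = 4096
  Digit 'a' (value 10) x 16^2 = 2560
  Digit 'c' (value 12) x 16^1 = 192
  Digit 'c' (value 12) x 16^0 = 12
Sum = 6860

6860


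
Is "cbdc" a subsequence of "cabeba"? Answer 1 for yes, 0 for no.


Check if "cbdc" is a subsequence of "cabeba"
Greedy scan:
  Position 0 ('c'): matches sub[0] = 'c'
  Position 1 ('a'): no match needed
  Position 2 ('b'): matches sub[1] = 'b'
  Position 3 ('e'): no match needed
  Position 4 ('b'): no match needed
  Position 5 ('a'): no match needed
Only matched 2/4 characters => not a subsequence

0


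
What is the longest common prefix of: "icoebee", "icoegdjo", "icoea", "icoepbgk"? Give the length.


Words: icoebee, icoegdjo, icoea, icoepbgk
  Position 0: all 'i' => match
  Position 1: all 'c' => match
  Position 2: all 'o' => match
  Position 3: all 'e' => match
  Position 4: ('b', 'g', 'a', 'p') => mismatch, stop
LCP = "icoe" (length 4)

4


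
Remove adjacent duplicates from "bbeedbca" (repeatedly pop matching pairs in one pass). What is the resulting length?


Input: bbeedbca
Stack-based adjacent duplicate removal:
  Read 'b': push. Stack: b
  Read 'b': matches stack top 'b' => pop. Stack: (empty)
  Read 'e': push. Stack: e
  Read 'e': matches stack top 'e' => pop. Stack: (empty)
  Read 'd': push. Stack: d
  Read 'b': push. Stack: db
  Read 'c': push. Stack: dbc
  Read 'a': push. Stack: dbca
Final stack: "dbca" (length 4)

4


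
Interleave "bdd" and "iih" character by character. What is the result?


Interleaving "bdd" and "iih":
  Position 0: 'b' from first, 'i' from second => "bi"
  Position 1: 'd' from first, 'i' from second => "di"
  Position 2: 'd' from first, 'h' from second => "dh"
Result: bididh

bididh


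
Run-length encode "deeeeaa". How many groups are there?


Input: deeeeaa
Scanning for consecutive runs:
  Group 1: 'd' x 1 (positions 0-0)
  Group 2: 'e' x 4 (positions 1-4)
  Group 3: 'a' x 2 (positions 5-6)
Total groups: 3

3


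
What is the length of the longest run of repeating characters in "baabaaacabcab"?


Input: "baabaaacabcab"
Scanning for longest run:
  Position 1 ('a'): new char, reset run to 1
  Position 2 ('a'): continues run of 'a', length=2
  Position 3 ('b'): new char, reset run to 1
  Position 4 ('a'): new char, reset run to 1
  Position 5 ('a'): continues run of 'a', length=2
  Position 6 ('a'): continues run of 'a', length=3
  Position 7 ('c'): new char, reset run to 1
  Position 8 ('a'): new char, reset run to 1
  Position 9 ('b'): new char, reset run to 1
  Position 10 ('c'): new char, reset run to 1
  Position 11 ('a'): new char, reset run to 1
  Position 12 ('b'): new char, reset run to 1
Longest run: 'a' with length 3

3


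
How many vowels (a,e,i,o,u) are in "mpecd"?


Input: mpecd
Checking each character:
  'm' at position 0: consonant
  'p' at position 1: consonant
  'e' at position 2: vowel (running total: 1)
  'c' at position 3: consonant
  'd' at position 4: consonant
Total vowels: 1

1


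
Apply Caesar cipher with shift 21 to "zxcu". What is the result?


Caesar cipher: shift "zxcu" by 21
  'z' (pos 25) + 21 = pos 20 = 'u'
  'x' (pos 23) + 21 = pos 18 = 's'
  'c' (pos 2) + 21 = pos 23 = 'x'
  'u' (pos 20) + 21 = pos 15 = 'p'
Result: usxp

usxp


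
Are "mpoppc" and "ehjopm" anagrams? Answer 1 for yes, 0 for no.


Strings: "mpoppc", "ehjopm"
Sorted first:  cmoppp
Sorted second: ehjmop
Differ at position 0: 'c' vs 'e' => not anagrams

0


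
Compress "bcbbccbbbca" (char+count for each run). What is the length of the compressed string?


Input: bcbbccbbbca
Runs:
  'b' x 1 => "b1"
  'c' x 1 => "c1"
  'b' x 2 => "b2"
  'c' x 2 => "c2"
  'b' x 3 => "b3"
  'c' x 1 => "c1"
  'a' x 1 => "a1"
Compressed: "b1c1b2c2b3c1a1"
Compressed length: 14

14


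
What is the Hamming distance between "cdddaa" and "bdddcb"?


Comparing "cdddaa" and "bdddcb" position by position:
  Position 0: 'c' vs 'b' => differ
  Position 1: 'd' vs 'd' => same
  Position 2: 'd' vs 'd' => same
  Position 3: 'd' vs 'd' => same
  Position 4: 'a' vs 'c' => differ
  Position 5: 'a' vs 'b' => differ
Total differences (Hamming distance): 3

3


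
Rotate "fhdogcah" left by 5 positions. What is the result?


Input: "fhdogcah", rotate left by 5
First 5 characters: "fhdog"
Remaining characters: "cah"
Concatenate remaining + first: "cah" + "fhdog" = "cahfhdog"

cahfhdog


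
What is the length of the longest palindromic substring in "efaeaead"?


Input: "efaeaead"
Checking substrings for palindromes:
  [2:7] "aeaea" (len 5) => palindrome
  [2:5] "aea" (len 3) => palindrome
  [3:6] "eae" (len 3) => palindrome
  [4:7] "aea" (len 3) => palindrome
Longest palindromic substring: "aeaea" with length 5

5


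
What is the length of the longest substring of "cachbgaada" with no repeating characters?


Input: "cachbgaada"
Sliding window (track last position of each char):
  Position 0 ('c'): window [0,0] length 1 -- new best
  Position 1 ('a'): window [0,1] length 2 -- new best
  Position 2 ('c'): repeat (last at 0), move window start to 1
  Position 2 ('c'): window [1,2] length 2
  Position 3 ('h'): window [1,3] length 3 -- new best
  Position 4 ('b'): window [1,4] length 4 -- new best
  Position 5 ('g'): window [1,5] length 5 -- new best
  Position 6 ('a'): repeat (last at 1), move window start to 2
  Position 6 ('a'): window [2,6] length 5
  Position 7 ('a'): repeat (last at 6), move window start to 7
  Position 7 ('a'): window [7,7] length 1
  Position 8 ('d'): window [7,8] length 2
  Position 9 ('a'): repeat (last at 7), move window start to 8
  Position 9 ('a'): window [8,9] length 2
Longest substring with no repeats: "achbg" with length 5

5


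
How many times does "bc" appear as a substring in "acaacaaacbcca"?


Searching for "bc" in "acaacaaacbcca"
Scanning each position:
  Position 0: "ac" => no
  Position 1: "ca" => no
  Position 2: "aa" => no
  Position 3: "ac" => no
  Position 4: "ca" => no
  Position 5: "aa" => no
  Position 6: "aa" => no
  Position 7: "ac" => no
  Position 8: "cb" => no
  Position 9: "bc" => MATCH
  Position 10: "cc" => no
  Position 11: "ca" => no
Total occurrences: 1

1


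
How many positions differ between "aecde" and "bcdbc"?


Comparing "aecde" and "bcdbc" position by position:
  Position 0: 'a' vs 'b' => DIFFER
  Position 1: 'e' vs 'c' => DIFFER
  Position 2: 'c' vs 'd' => DIFFER
  Position 3: 'd' vs 'b' => DIFFER
  Position 4: 'e' vs 'c' => DIFFER
Positions that differ: 5

5


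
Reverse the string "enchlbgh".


Input: enchlbgh
Reading characters right to left:
  Position 7: 'h'
  Position 6: 'g'
  Position 5: 'b'
  Position 4: 'l'
  Position 3: 'h'
  Position 2: 'c'
  Position 1: 'n'
  Position 0: 'e'
Reversed: hgblhcne

hgblhcne


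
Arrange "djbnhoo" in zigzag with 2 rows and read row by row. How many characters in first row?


Zigzag "djbnhoo" into 2 rows:
Placing characters:
  'd' => row 0
  'j' => row 1
  'b' => row 0
  'n' => row 1
  'h' => row 0
  'o' => row 1
  'o' => row 0
Rows:
  Row 0: "dbho"
  Row 1: "jno"
First row length: 4

4


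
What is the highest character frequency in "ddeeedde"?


Input: ddeeedde
Character counts:
  'd': 4
  'e': 4
Maximum frequency: 4

4


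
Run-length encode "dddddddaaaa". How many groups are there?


Input: dddddddaaaa
Scanning for consecutive runs:
  Group 1: 'd' x 7 (positions 0-6)
  Group 2: 'a' x 4 (positions 7-10)
Total groups: 2

2


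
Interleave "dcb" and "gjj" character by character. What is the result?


Interleaving "dcb" and "gjj":
  Position 0: 'd' from first, 'g' from second => "dg"
  Position 1: 'c' from first, 'j' from second => "cj"
  Position 2: 'b' from first, 'j' from second => "bj"
Result: dgcjbj

dgcjbj


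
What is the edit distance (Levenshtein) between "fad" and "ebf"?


Computing edit distance: "fad" -> "ebf"
DP table:
           e    b    f
      0    1    2    3
  f   1    1    2    2
  a   2    2    2    3
  d   3    3    3    3
Edit distance = dp[3][3] = 3

3


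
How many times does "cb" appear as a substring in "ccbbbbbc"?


Searching for "cb" in "ccbbbbbc"
Scanning each position:
  Position 0: "cc" => no
  Position 1: "cb" => MATCH
  Position 2: "bb" => no
  Position 3: "bb" => no
  Position 4: "bb" => no
  Position 5: "bb" => no
  Position 6: "bc" => no
Total occurrences: 1

1


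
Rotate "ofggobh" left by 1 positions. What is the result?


Input: "ofggobh", rotate left by 1
First 1 characters: "o"
Remaining characters: "fggobh"
Concatenate remaining + first: "fggobh" + "o" = "fggobho"

fggobho


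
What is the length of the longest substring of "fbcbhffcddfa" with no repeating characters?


Input: "fbcbhffcddfa"
Sliding window (track last position of each char):
  Position 0 ('f'): window [0,0] length 1 -- new best
  Position 1 ('b'): window [0,1] length 2 -- new best
  Position 2 ('c'): window [0,2] length 3 -- new best
  Position 3 ('b'): repeat (last at 1), move window start to 2
  Position 3 ('b'): window [2,3] length 2
  Position 4 ('h'): window [2,4] length 3
  Position 5 ('f'): window [2,5] length 4 -- new best
  Position 6 ('f'): repeat (last at 5), move window start to 6
  Position 6 ('f'): window [6,6] length 1
  Position 7 ('c'): window [6,7] length 2
  Position 8 ('d'): window [6,8] length 3
  Position 9 ('d'): repeat (last at 8), move window start to 9
  Position 9 ('d'): window [9,9] length 1
  Position 10 ('f'): window [9,10] length 2
  Position 11 ('a'): window [9,11] length 3
Longest substring with no repeats: "cbhf" with length 4

4


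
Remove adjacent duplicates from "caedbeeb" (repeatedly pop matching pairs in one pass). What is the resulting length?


Input: caedbeeb
Stack-based adjacent duplicate removal:
  Read 'c': push. Stack: c
  Read 'a': push. Stack: ca
  Read 'e': push. Stack: cae
  Read 'd': push. Stack: caed
  Read 'b': push. Stack: caedb
  Read 'e': push. Stack: caedbe
  Read 'e': matches stack top 'e' => pop. Stack: caedb
  Read 'b': matches stack top 'b' => pop. Stack: caed
Final stack: "caed" (length 4)

4


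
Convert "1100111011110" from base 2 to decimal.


Input: "1100111011110" in base 2
Positional expansion:
  Digit '1' (value 1) x 2^12 = 4096
  Digit '1' (value 1) x 2^11 = 2048
  Digit '0' (value 0) x 2^10 = 0
  Digit '0' (value 0) x 2^9 = 0
  Digit '1' (value 1) x 2^8 = 256
  Digit '1' (value 1) x 2^7 = 128
  Digit '1' (value 1) x 2^6 = 64
  Digit '0' (value 0) x 2^5 = 0
  Digit '1' (value 1) x 2^4 = 16
  Digit '1' (value 1) x 2^3 = 8
  Digit '1' (value 1) x 2^2 = 4
  Digit '1' (value 1) x 2^1 = 2
  Digit '0' (value 0) x 2^0 = 0
Sum = 6622

6622


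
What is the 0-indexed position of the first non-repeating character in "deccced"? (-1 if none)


Input: deccced
Character frequencies:
  'c': 3
  'd': 2
  'e': 2
Scanning left to right for freq == 1:
  Position 0 ('d'): freq=2, skip
  Position 1 ('e'): freq=2, skip
  Position 2 ('c'): freq=3, skip
  Position 3 ('c'): freq=3, skip
  Position 4 ('c'): freq=3, skip
  Position 5 ('e'): freq=2, skip
  Position 6 ('d'): freq=2, skip
  No unique character found => answer = -1

-1


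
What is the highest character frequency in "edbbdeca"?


Input: edbbdeca
Character counts:
  'a': 1
  'b': 2
  'c': 1
  'd': 2
  'e': 2
Maximum frequency: 2

2


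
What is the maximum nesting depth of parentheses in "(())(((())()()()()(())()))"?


Input: "(())(((())()()()()(())()))"
Tracking depth:
  Position 0 '(': depth becomes 1
  Position 1 '(': depth becomes 2
  Position 2 ')': depth becomes 1
  Position 3 ')': depth becomes 0
  Position 4 '(': depth becomes 1
  Position 5 '(': depth becomes 2
  Position 6 '(': depth becomes 3
  Position 7 '(': depth becomes 4
  Position 8 ')': depth becomes 3
  Position 9 ')': depth becomes 2
  Position 10 '(': depth becomes 3
  Position 11 ')': depth becomes 2
  Position 12 '(': depth becomes 3
  Position 13 ')': depth becomes 2
  Position 14 '(': depth becomes 3
  Position 15 ')': depth becomes 2
  Position 16 '(': depth becomes 3
  Position 17 ')': depth becomes 2
  Position 18 '(': depth becomes 3
  Position 19 '(': depth becomes 4
  Position 20 ')': depth becomes 3
  Position 21 ')': depth becomes 2
  Position 22 '(': depth becomes 3
  Position 23 ')': depth becomes 2
  Position 24 ')': depth becomes 1
  Position 25 ')': depth becomes 0
Maximum depth reached: 4

4


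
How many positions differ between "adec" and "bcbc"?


Comparing "adec" and "bcbc" position by position:
  Position 0: 'a' vs 'b' => DIFFER
  Position 1: 'd' vs 'c' => DIFFER
  Position 2: 'e' vs 'b' => DIFFER
  Position 3: 'c' vs 'c' => same
Positions that differ: 3

3


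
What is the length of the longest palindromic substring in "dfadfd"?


Input: "dfadfd"
Checking substrings for palindromes:
  [3:6] "dfd" (len 3) => palindrome
Longest palindromic substring: "dfd" with length 3

3


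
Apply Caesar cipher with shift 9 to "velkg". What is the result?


Caesar cipher: shift "velkg" by 9
  'v' (pos 21) + 9 = pos 4 = 'e'
  'e' (pos 4) + 9 = pos 13 = 'n'
  'l' (pos 11) + 9 = pos 20 = 'u'
  'k' (pos 10) + 9 = pos 19 = 't'
  'g' (pos 6) + 9 = pos 15 = 'p'
Result: enutp

enutp


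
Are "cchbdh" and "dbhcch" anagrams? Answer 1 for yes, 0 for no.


Strings: "cchbdh", "dbhcch"
Sorted first:  bccdhh
Sorted second: bccdhh
Sorted forms match => anagrams

1


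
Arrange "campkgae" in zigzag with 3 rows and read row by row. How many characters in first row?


Zigzag "campkgae" into 3 rows:
Placing characters:
  'c' => row 0
  'a' => row 1
  'm' => row 2
  'p' => row 1
  'k' => row 0
  'g' => row 1
  'a' => row 2
  'e' => row 1
Rows:
  Row 0: "ck"
  Row 1: "apge"
  Row 2: "ma"
First row length: 2

2


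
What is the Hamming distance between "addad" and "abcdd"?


Comparing "addad" and "abcdd" position by position:
  Position 0: 'a' vs 'a' => same
  Position 1: 'd' vs 'b' => differ
  Position 2: 'd' vs 'c' => differ
  Position 3: 'a' vs 'd' => differ
  Position 4: 'd' vs 'd' => same
Total differences (Hamming distance): 3

3


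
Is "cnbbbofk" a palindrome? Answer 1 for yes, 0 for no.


Input: cnbbbofk
Reversed: kfobbbnc
  Compare pos 0 ('c') with pos 7 ('k'): MISMATCH
  Compare pos 1 ('n') with pos 6 ('f'): MISMATCH
  Compare pos 2 ('b') with pos 5 ('o'): MISMATCH
  Compare pos 3 ('b') with pos 4 ('b'): match
Result: not a palindrome

0


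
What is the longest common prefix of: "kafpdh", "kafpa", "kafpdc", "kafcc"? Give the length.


Words: kafpdh, kafpa, kafpdc, kafcc
  Position 0: all 'k' => match
  Position 1: all 'a' => match
  Position 2: all 'f' => match
  Position 3: ('p', 'p', 'p', 'c') => mismatch, stop
LCP = "kaf" (length 3)

3


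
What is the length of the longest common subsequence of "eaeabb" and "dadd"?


LCS of "eaeabb" and "dadd"
DP table:
           d    a    d    d
      0    0    0    0    0
  e   0    0    0    0    0
  a   0    0    1    1    1
  e   0    0    1    1    1
  a   0    0    1    1    1
  b   0    0    1    1    1
  b   0    0    1    1    1
LCS length = dp[6][4] = 1

1


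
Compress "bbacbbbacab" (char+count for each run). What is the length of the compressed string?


Input: bbacbbbacab
Runs:
  'b' x 2 => "b2"
  'a' x 1 => "a1"
  'c' x 1 => "c1"
  'b' x 3 => "b3"
  'a' x 1 => "a1"
  'c' x 1 => "c1"
  'a' x 1 => "a1"
  'b' x 1 => "b1"
Compressed: "b2a1c1b3a1c1a1b1"
Compressed length: 16

16


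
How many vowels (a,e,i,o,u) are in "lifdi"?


Input: lifdi
Checking each character:
  'l' at position 0: consonant
  'i' at position 1: vowel (running total: 1)
  'f' at position 2: consonant
  'd' at position 3: consonant
  'i' at position 4: vowel (running total: 2)
Total vowels: 2

2


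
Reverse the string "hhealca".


Input: hhealca
Reading characters right to left:
  Position 6: 'a'
  Position 5: 'c'
  Position 4: 'l'
  Position 3: 'a'
  Position 2: 'e'
  Position 1: 'h'
  Position 0: 'h'
Reversed: aclaehh

aclaehh


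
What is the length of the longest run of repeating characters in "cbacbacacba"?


Input: "cbacbacacba"
Scanning for longest run:
  Position 1 ('b'): new char, reset run to 1
  Position 2 ('a'): new char, reset run to 1
  Position 3 ('c'): new char, reset run to 1
  Position 4 ('b'): new char, reset run to 1
  Position 5 ('a'): new char, reset run to 1
  Position 6 ('c'): new char, reset run to 1
  Position 7 ('a'): new char, reset run to 1
  Position 8 ('c'): new char, reset run to 1
  Position 9 ('b'): new char, reset run to 1
  Position 10 ('a'): new char, reset run to 1
Longest run: 'c' with length 1

1


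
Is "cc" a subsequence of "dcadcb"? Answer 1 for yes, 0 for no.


Check if "cc" is a subsequence of "dcadcb"
Greedy scan:
  Position 0 ('d'): no match needed
  Position 1 ('c'): matches sub[0] = 'c'
  Position 2 ('a'): no match needed
  Position 3 ('d'): no match needed
  Position 4 ('c'): matches sub[1] = 'c'
  Position 5 ('b'): no match needed
All 2 characters matched => is a subsequence

1


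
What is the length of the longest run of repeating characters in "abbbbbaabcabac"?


Input: "abbbbbaabcabac"
Scanning for longest run:
  Position 1 ('b'): new char, reset run to 1
  Position 2 ('b'): continues run of 'b', length=2
  Position 3 ('b'): continues run of 'b', length=3
  Position 4 ('b'): continues run of 'b', length=4
  Position 5 ('b'): continues run of 'b', length=5
  Position 6 ('a'): new char, reset run to 1
  Position 7 ('a'): continues run of 'a', length=2
  Position 8 ('b'): new char, reset run to 1
  Position 9 ('c'): new char, reset run to 1
  Position 10 ('a'): new char, reset run to 1
  Position 11 ('b'): new char, reset run to 1
  Position 12 ('a'): new char, reset run to 1
  Position 13 ('c'): new char, reset run to 1
Longest run: 'b' with length 5

5


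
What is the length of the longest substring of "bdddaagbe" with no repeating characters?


Input: "bdddaagbe"
Sliding window (track last position of each char):
  Position 0 ('b'): window [0,0] length 1 -- new best
  Position 1 ('d'): window [0,1] length 2 -- new best
  Position 2 ('d'): repeat (last at 1), move window start to 2
  Position 2 ('d'): window [2,2] length 1
  Position 3 ('d'): repeat (last at 2), move window start to 3
  Position 3 ('d'): window [3,3] length 1
  Position 4 ('a'): window [3,4] length 2
  Position 5 ('a'): repeat (last at 4), move window start to 5
  Position 5 ('a'): window [5,5] length 1
  Position 6 ('g'): window [5,6] length 2
  Position 7 ('b'): window [5,7] length 3 -- new best
  Position 8 ('e'): window [5,8] length 4 -- new best
Longest substring with no repeats: "agbe" with length 4

4


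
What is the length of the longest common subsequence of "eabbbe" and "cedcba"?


LCS of "eabbbe" and "cedcba"
DP table:
           c    e    d    c    b    a
      0    0    0    0    0    0    0
  e   0    0    1    1    1    1    1
  a   0    0    1    1    1    1    2
  b   0    0    1    1    1    2    2
  b   0    0    1    1    1    2    2
  b   0    0    1    1    1    2    2
  e   0    0    1    1    1    2    2
LCS length = dp[6][6] = 2

2


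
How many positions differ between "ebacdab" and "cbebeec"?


Comparing "ebacdab" and "cbebeec" position by position:
  Position 0: 'e' vs 'c' => DIFFER
  Position 1: 'b' vs 'b' => same
  Position 2: 'a' vs 'e' => DIFFER
  Position 3: 'c' vs 'b' => DIFFER
  Position 4: 'd' vs 'e' => DIFFER
  Position 5: 'a' vs 'e' => DIFFER
  Position 6: 'b' vs 'c' => DIFFER
Positions that differ: 6

6


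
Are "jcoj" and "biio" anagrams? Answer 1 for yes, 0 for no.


Strings: "jcoj", "biio"
Sorted first:  cjjo
Sorted second: biio
Differ at position 0: 'c' vs 'b' => not anagrams

0


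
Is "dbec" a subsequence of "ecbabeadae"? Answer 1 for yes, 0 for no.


Check if "dbec" is a subsequence of "ecbabeadae"
Greedy scan:
  Position 0 ('e'): no match needed
  Position 1 ('c'): no match needed
  Position 2 ('b'): no match needed
  Position 3 ('a'): no match needed
  Position 4 ('b'): no match needed
  Position 5 ('e'): no match needed
  Position 6 ('a'): no match needed
  Position 7 ('d'): matches sub[0] = 'd'
  Position 8 ('a'): no match needed
  Position 9 ('e'): no match needed
Only matched 1/4 characters => not a subsequence

0


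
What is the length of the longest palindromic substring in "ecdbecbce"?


Input: "ecdbecbce"
Checking substrings for palindromes:
  [4:9] "ecbce" (len 5) => palindrome
  [5:8] "cbc" (len 3) => palindrome
Longest palindromic substring: "ecbce" with length 5

5


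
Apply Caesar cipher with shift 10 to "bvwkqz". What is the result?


Caesar cipher: shift "bvwkqz" by 10
  'b' (pos 1) + 10 = pos 11 = 'l'
  'v' (pos 21) + 10 = pos 5 = 'f'
  'w' (pos 22) + 10 = pos 6 = 'g'
  'k' (pos 10) + 10 = pos 20 = 'u'
  'q' (pos 16) + 10 = pos 0 = 'a'
  'z' (pos 25) + 10 = pos 9 = 'j'
Result: lfguaj

lfguaj


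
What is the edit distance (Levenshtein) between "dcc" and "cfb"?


Computing edit distance: "dcc" -> "cfb"
DP table:
           c    f    b
      0    1    2    3
  d   1    1    2    3
  c   2    1    2    3
  c   3    2    2    3
Edit distance = dp[3][3] = 3

3


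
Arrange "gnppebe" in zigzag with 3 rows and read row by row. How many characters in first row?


Zigzag "gnppebe" into 3 rows:
Placing characters:
  'g' => row 0
  'n' => row 1
  'p' => row 2
  'p' => row 1
  'e' => row 0
  'b' => row 1
  'e' => row 2
Rows:
  Row 0: "ge"
  Row 1: "npb"
  Row 2: "pe"
First row length: 2

2


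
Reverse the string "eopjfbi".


Input: eopjfbi
Reading characters right to left:
  Position 6: 'i'
  Position 5: 'b'
  Position 4: 'f'
  Position 3: 'j'
  Position 2: 'p'
  Position 1: 'o'
  Position 0: 'e'
Reversed: ibfjpoe

ibfjpoe
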